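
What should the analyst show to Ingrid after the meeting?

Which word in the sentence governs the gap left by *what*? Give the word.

show

In situ: The analyst should show what to Ingrid after the meeting.
'what' functions as the direct object of 'show'. Fronting leaves a gap immediately after 'show':
What should the analyst show ___ to Ingrid after the meeting?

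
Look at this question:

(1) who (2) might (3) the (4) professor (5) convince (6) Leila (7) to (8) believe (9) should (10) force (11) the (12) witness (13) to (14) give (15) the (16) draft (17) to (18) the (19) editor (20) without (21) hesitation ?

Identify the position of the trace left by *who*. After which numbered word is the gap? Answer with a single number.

8

In situ: The professor might convince Leila to believe who should force the witness to give the draft to the editor without hesitation.
'who' functions as the subject of the clause embedded under 'believe'. Fronting leaves a gap immediately after 'believe':
Who might the professor convince Leila to believe ___ should force the witness to give the draft to the editor without hesitation?
'believe' is word 8.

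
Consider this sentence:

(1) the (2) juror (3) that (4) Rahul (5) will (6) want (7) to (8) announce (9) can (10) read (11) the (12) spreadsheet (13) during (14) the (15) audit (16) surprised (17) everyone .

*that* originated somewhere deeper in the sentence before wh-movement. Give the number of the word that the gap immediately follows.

8

'that' functions as the subject of the clause embedded under 'announce'. Wh-movement fronts it, leaving a gap right after 'announce':
The juror that Rahul will want to announce ___ can read the spreadsheet during the audit surprised everyone.
'announce' is word 8.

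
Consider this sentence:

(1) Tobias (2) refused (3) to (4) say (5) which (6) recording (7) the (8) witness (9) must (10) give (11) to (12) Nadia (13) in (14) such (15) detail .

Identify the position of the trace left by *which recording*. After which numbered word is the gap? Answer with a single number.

10

Pre-movement form: The witness must give which recording to Nadia in such detail.
The filler 'which recording' is interpreted as the direct object of 'give'. Wh-movement fronts it, leaving a gap right after 'give':
Tobias refused to say which recording the witness must give ___ to Nadia in such detail.
'give' is word 10.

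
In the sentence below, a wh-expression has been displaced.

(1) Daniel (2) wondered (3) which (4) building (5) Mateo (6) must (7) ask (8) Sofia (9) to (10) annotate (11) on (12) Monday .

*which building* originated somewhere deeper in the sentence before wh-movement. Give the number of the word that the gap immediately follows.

10

Pre-movement form: Mateo must ask Sofia to annotate which building on Monday.
'which building' functions as the direct object of 'annotate'. It moves to the left edge, and the trace sits right after 'annotate':
Daniel wondered which building Mateo must ask Sofia to annotate ___ on Monday.
'annotate' is word 10.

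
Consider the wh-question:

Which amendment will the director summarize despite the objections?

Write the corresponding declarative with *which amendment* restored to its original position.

The director will summarize which amendment despite the objections.

The filler 'which amendment' is interpreted as the direct object of 'summarize'. It moves to the left edge, and the trace sits right after 'summarize':
Which amendment will the director summarize ___ despite the objections?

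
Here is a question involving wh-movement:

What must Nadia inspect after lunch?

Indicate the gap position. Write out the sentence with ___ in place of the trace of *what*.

In situ: Nadia must inspect what after lunch.
'what' is the direct object of 'inspect'. The gap is right after 'inspect'.

What must Nadia inspect ___ after lunch?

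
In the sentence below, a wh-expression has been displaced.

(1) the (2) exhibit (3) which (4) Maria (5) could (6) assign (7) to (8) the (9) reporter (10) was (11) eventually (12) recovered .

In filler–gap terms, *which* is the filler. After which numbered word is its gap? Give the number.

6

'which' functions as the direct object of 'assign'. Fronting leaves a gap immediately after 'assign':
The exhibit which Maria could assign ___ to the reporter was eventually recovered.
'assign' is word 6.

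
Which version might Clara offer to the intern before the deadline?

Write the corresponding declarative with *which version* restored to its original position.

Clara might offer which version to the intern before the deadline.

'which version' is the direct object of 'offer'. Fronting leaves a gap immediately after 'offer':
Which version might Clara offer ___ to the intern before the deadline?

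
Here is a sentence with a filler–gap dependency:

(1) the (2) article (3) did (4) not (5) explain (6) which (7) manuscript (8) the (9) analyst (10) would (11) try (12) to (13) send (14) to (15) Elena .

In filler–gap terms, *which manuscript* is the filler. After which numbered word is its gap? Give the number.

13

Before movement: The analyst would try to send which manuscript to Elena.
'which manuscript' functions as the direct object of 'send'. Wh-movement fronts it, leaving a gap right after 'send':
The article did not explain which manuscript the analyst would try to send ___ to Elena.
'send' is word 13.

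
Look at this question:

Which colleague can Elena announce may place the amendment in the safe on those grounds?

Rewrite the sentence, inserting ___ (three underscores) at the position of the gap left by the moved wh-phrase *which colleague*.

Before movement: Elena can announce which colleague may place the amendment in the safe on those grounds.
'which colleague' functions as the subject of the clause embedded under 'announce'. The gap is right after 'announce'.

Which colleague can Elena announce ___ may place the amendment in the safe on those grounds?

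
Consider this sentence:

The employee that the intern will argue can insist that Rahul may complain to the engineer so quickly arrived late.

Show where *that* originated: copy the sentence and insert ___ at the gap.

The filler 'that' is interpreted as the subject of the clause embedded under 'argue'. The gap is right after 'argue'.

The employee that the intern will argue ___ can insist that Rahul may complain to the engineer so quickly arrived late.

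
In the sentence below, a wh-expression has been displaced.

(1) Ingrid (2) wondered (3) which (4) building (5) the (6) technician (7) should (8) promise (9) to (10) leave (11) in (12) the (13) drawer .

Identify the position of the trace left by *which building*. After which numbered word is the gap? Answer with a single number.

10

Underlying clause: The technician should promise to leave which building in the drawer.
'which building' functions as the direct object of 'leave'. Wh-movement fronts it, leaving a gap right after 'leave':
Ingrid wondered which building the technician should promise to leave ___ in the drawer.
'leave' is word 10.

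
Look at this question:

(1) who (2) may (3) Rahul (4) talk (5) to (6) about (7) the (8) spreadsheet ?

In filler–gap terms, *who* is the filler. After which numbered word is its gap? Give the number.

5

Before movement: Rahul may talk to who about the spreadsheet.
'who' is the object of the preposition 'to'. Fronting leaves a gap immediately after 'to':
Who may Rahul talk to ___ about the spreadsheet?
'to' is word 5.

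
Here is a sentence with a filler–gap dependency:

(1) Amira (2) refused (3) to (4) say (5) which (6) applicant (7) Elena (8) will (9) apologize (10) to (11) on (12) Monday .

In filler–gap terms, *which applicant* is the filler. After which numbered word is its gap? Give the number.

10

Before movement: Elena will apologize to which applicant on Monday.
'which applicant' functions as the object of the preposition 'to'. Fronting leaves a gap immediately after 'to':
Amira refused to say which applicant Elena will apologize to ___ on Monday.
'to' is word 10.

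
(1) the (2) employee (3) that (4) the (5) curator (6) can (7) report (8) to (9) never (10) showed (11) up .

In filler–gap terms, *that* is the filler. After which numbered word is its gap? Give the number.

8

'that' is the object of the preposition 'to'. Wh-movement fronts it, leaving a gap right after 'to':
The employee that the curator can report to ___ never showed up.
'to' is word 8.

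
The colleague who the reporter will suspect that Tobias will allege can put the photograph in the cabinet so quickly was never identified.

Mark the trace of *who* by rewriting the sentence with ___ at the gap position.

The filler 'who' is interpreted as the subject of the clause embedded under 'allege'. The gap is right after 'allege'.

The colleague who the reporter will suspect that Tobias will allege ___ can put the photograph in the cabinet so quickly was never identified.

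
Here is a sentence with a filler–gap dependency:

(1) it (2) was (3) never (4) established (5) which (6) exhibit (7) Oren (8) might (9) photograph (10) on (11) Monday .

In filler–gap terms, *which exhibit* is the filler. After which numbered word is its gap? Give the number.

Underlying clause: Oren might photograph which exhibit on Monday.
The filler 'which exhibit' is interpreted as the direct object of 'photograph'. Wh-movement fronts it, leaving a gap right after 'photograph':
It was never established which exhibit Oren might photograph ___ on Monday.
'photograph' is word 9.

9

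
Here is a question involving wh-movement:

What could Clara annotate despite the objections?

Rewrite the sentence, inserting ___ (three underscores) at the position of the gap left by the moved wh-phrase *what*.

What could Clara annotate ___ despite the objections?

Underlying clause: Clara could annotate what despite the objections.
'what' functions as the direct object of 'annotate'. The gap is right after 'annotate'.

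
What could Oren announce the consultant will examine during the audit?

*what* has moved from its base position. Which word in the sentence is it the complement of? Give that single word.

examine

Pre-movement form: Oren could announce the consultant will examine what during the audit.
The filler 'what' is interpreted as the direct object of 'examine'. Wh-movement fronts it, leaving a gap right after 'examine':
What could Oren announce the consultant will examine ___ during the audit?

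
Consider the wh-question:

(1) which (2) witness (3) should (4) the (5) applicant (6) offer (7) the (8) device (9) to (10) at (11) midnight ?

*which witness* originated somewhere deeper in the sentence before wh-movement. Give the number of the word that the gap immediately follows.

9

In situ: The applicant should offer the device to which witness at midnight.
'which witness' functions as the object of the preposition 'to' (recipient of 'offer'). Wh-movement fronts it, leaving a gap right after 'to':
Which witness should the applicant offer the device to ___ at midnight?
'to' is word 9.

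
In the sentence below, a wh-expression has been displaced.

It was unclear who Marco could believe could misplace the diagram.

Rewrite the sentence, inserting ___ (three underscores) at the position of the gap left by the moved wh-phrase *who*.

It was unclear who Marco could believe ___ could misplace the diagram.

In situ: Marco could believe who could misplace the diagram.
The filler 'who' is interpreted as the subject of the clause embedded under 'believe'. The gap is right after 'believe'.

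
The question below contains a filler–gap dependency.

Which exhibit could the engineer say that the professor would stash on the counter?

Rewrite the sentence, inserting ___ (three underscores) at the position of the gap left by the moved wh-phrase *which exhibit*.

In situ: The engineer could say that the professor would stash which exhibit on the counter.
The filler 'which exhibit' is interpreted as the direct object of 'stash'. The gap is right after 'stash'.

Which exhibit could the engineer say that the professor would stash ___ on the counter?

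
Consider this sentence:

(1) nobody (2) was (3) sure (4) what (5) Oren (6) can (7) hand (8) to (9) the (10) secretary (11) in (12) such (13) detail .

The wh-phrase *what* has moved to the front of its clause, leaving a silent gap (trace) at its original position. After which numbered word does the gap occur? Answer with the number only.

Before movement: Oren can hand what to the secretary in such detail.
'what' is the direct object of 'hand'. Fronting leaves a gap immediately after 'hand':
Nobody was sure what Oren can hand ___ to the secretary in such detail.
'hand' is word 7.

7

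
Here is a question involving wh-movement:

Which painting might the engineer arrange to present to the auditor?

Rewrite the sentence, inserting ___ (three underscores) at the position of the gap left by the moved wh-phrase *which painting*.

Which painting might the engineer arrange to present ___ to the auditor?

Before movement: The engineer might arrange to present which painting to the auditor.
'which painting' functions as the direct object of 'present'. The gap is right after 'present'.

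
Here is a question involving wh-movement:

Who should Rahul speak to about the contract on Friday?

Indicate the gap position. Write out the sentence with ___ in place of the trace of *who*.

Before movement: Rahul should speak to who about the contract on Friday.
The filler 'who' is interpreted as the object of the preposition 'to'. The gap is right after 'to'.

Who should Rahul speak to ___ about the contract on Friday?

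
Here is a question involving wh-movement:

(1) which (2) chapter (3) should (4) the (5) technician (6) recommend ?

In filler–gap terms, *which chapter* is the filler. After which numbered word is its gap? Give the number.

6

Before movement: The technician should recommend which chapter.
'which chapter' is the direct object of 'recommend'. Wh-movement fronts it, leaving a gap right after 'recommend':
Which chapter should the technician recommend ___?
'recommend' is word 6.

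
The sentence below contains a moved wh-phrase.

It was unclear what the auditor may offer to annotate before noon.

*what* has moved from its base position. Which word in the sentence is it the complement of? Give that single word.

Underlying clause: The auditor may offer to annotate what before noon.
'what' functions as the direct object of 'annotate'. Fronting leaves a gap immediately after 'annotate':
It was unclear what the auditor may offer to annotate ___ before noon.

annotate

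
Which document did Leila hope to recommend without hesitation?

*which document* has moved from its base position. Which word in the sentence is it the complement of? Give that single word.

Before movement: Leila did hope to recommend which document without hesitation.
'which document' is the direct object of 'recommend'. Fronting leaves a gap immediately after 'recommend':
Which document did Leila hope to recommend ___ without hesitation?

recommend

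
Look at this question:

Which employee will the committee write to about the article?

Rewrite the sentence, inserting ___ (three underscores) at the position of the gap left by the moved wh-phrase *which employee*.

Which employee will the committee write to ___ about the article?

Underlying clause: The committee will write to which employee about the article.
'which employee' is the object of the preposition 'to'. The gap is right after 'to'.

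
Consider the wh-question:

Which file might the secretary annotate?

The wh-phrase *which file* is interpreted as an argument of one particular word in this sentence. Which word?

Underlying clause: The secretary might annotate which file.
The filler 'which file' is interpreted as the direct object of 'annotate'. It moves to the left edge, and the trace sits right after 'annotate':
Which file might the secretary annotate ___?

annotate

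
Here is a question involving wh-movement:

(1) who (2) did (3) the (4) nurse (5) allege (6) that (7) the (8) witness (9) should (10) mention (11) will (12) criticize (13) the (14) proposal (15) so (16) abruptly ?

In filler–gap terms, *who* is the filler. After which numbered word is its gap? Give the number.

Pre-movement form: The nurse did allege that the witness should mention who will criticize the proposal so abruptly.
The filler 'who' is interpreted as the subject of the clause embedded under 'mention'. It moves to the left edge, and the trace sits right after 'mention':
Who did the nurse allege that the witness should mention ___ will criticize the proposal so abruptly?
'mention' is word 10.

10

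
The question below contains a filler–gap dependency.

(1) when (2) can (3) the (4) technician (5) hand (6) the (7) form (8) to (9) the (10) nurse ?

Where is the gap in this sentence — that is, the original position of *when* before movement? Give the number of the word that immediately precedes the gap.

In situ: The technician can hand the form to the nurse when.
'when' functions as the temporal adjunct. It moves to the left edge, and the trace sits right after 'nurse':
When can the technician hand the form to the nurse ___?
'nurse' is word 10.

10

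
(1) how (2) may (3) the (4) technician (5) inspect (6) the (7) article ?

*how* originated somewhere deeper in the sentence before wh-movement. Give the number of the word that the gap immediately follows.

7

Underlying clause: The technician may inspect the article how.
'how' is the manner adjunct. Wh-movement fronts it, leaving a gap right after 'article':
How may the technician inspect the article ___?
'article' is word 7.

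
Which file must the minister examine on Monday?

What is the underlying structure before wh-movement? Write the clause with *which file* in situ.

The minister must examine which file on Monday.

The filler 'which file' is interpreted as the direct object of 'examine'. It moves to the left edge, and the trace sits right after 'examine':
Which file must the minister examine ___ on Monday?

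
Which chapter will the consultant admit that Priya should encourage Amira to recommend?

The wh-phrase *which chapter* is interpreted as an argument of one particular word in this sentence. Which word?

recommend

Pre-movement form: The consultant will admit that Priya should encourage Amira to recommend which chapter.
'which chapter' functions as the direct object of 'recommend'. It moves to the left edge, and the trace sits right after 'recommend':
Which chapter will the consultant admit that Priya should encourage Amira to recommend ___?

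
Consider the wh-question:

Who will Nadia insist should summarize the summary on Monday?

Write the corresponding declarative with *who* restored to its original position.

Nadia will insist who should summarize the summary on Monday.

'who' is the subject of the clause embedded under 'insist'. Fronting leaves a gap immediately after 'insist':
Who will Nadia insist ___ should summarize the summary on Monday?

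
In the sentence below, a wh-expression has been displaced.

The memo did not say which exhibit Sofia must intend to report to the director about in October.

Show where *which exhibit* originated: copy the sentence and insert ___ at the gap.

The memo did not say which exhibit Sofia must intend to report to the director about ___ in October.

Before movement: Sofia must intend to report to the director about which exhibit in October.
The filler 'which exhibit' is interpreted as the object of the preposition 'about'. The gap is right after 'about'.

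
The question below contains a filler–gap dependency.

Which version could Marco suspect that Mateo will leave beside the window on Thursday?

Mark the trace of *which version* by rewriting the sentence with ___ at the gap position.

Which version could Marco suspect that Mateo will leave ___ beside the window on Thursday?

Underlying clause: Marco could suspect that Mateo will leave which version beside the window on Thursday.
The filler 'which version' is interpreted as the direct object of 'leave'. The gap is right after 'leave'.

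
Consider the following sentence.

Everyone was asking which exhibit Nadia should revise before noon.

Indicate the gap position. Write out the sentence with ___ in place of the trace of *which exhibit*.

Everyone was asking which exhibit Nadia should revise ___ before noon.

Pre-movement form: Nadia should revise which exhibit before noon.
'which exhibit' is the direct object of 'revise'. The gap is right after 'revise'.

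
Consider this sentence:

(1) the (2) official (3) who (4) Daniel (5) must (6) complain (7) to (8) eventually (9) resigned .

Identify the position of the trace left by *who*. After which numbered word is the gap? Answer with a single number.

The filler 'who' is interpreted as the object of the preposition 'to'. Fronting leaves a gap immediately after 'to':
The official who Daniel must complain to ___ eventually resigned.
'to' is word 7.

7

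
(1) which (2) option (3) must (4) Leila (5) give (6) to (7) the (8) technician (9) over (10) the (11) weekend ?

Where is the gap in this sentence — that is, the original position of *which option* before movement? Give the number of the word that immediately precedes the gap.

5

Pre-movement form: Leila must give which option to the technician over the weekend.
'which option' functions as the direct object of 'give'. Fronting leaves a gap immediately after 'give':
Which option must Leila give ___ to the technician over the weekend?
'give' is word 5.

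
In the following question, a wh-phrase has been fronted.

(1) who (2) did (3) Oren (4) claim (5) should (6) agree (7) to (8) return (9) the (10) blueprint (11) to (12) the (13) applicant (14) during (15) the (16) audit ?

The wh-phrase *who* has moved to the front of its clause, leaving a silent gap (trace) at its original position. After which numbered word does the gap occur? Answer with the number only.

Underlying clause: Oren did claim who should agree to return the blueprint to the applicant during the audit.
'who' functions as the subject of the clause embedded under 'claim'. Fronting leaves a gap immediately after 'claim':
Who did Oren claim ___ should agree to return the blueprint to the applicant during the audit?
'claim' is word 4.

4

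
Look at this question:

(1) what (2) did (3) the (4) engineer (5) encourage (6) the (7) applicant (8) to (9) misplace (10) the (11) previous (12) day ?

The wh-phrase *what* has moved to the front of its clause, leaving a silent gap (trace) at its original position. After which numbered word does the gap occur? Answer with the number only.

9

Pre-movement form: The engineer did encourage the applicant to misplace what the previous day.
'what' functions as the direct object of 'misplace'. Wh-movement fronts it, leaving a gap right after 'misplace':
What did the engineer encourage the applicant to misplace ___ the previous day?
'misplace' is word 9.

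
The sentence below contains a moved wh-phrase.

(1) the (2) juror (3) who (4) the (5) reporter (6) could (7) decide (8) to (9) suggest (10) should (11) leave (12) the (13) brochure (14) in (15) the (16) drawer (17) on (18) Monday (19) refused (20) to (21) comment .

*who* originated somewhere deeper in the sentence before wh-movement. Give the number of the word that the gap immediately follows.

9

'who' is the subject of the clause embedded under 'suggest'. Wh-movement fronts it, leaving a gap right after 'suggest':
The juror who the reporter could decide to suggest ___ should leave the brochure in the drawer on Monday refused to comment.
'suggest' is word 9.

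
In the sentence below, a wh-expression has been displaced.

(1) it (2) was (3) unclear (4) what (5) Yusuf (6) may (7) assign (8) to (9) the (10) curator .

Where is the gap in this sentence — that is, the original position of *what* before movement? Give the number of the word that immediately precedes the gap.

7

Underlying clause: Yusuf may assign what to the curator.
'what' functions as the direct object of 'assign'. Wh-movement fronts it, leaving a gap right after 'assign':
It was unclear what Yusuf may assign ___ to the curator.
'assign' is word 7.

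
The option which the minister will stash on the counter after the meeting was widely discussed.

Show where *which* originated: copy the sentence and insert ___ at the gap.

The filler 'which' is interpreted as the direct object of 'stash'. The gap is right after 'stash'.

The option which the minister will stash ___ on the counter after the meeting was widely discussed.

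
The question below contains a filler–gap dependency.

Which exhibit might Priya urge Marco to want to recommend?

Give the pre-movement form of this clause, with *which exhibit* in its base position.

Priya might urge Marco to want to recommend which exhibit.

'which exhibit' functions as the direct object of 'recommend'. Wh-movement fronts it, leaving a gap right after 'recommend':
Which exhibit might Priya urge Marco to want to recommend ___?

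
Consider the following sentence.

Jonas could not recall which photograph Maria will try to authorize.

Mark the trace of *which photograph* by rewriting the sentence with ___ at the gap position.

Jonas could not recall which photograph Maria will try to authorize ___.

Underlying clause: Maria will try to authorize which photograph.
The filler 'which photograph' is interpreted as the direct object of 'authorize'. The gap is right after 'authorize'.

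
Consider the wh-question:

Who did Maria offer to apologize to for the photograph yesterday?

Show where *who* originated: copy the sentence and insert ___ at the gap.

Who did Maria offer to apologize to ___ for the photograph yesterday?

Underlying clause: Maria did offer to apologize to who for the photograph yesterday.
'who' functions as the object of the preposition 'to'. The gap is right after 'to'.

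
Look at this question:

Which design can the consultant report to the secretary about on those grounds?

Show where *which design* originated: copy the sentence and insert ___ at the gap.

In situ: The consultant can report to the secretary about which design on those grounds.
The filler 'which design' is interpreted as the object of the preposition 'about'. The gap is right after 'about'.

Which design can the consultant report to the secretary about ___ on those grounds?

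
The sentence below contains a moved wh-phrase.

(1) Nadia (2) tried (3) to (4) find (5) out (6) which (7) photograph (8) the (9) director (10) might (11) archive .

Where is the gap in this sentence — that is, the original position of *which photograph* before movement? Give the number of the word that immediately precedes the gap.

11

Before movement: The director might archive which photograph.
'which photograph' functions as the direct object of 'archive'. Wh-movement fronts it, leaving a gap right after 'archive':
Nadia tried to find out which photograph the director might archive ___.
'archive' is word 11.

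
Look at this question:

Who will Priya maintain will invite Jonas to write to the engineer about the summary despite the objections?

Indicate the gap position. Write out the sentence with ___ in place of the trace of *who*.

Who will Priya maintain ___ will invite Jonas to write to the engineer about the summary despite the objections?

Pre-movement form: Priya will maintain who will invite Jonas to write to the engineer about the summary despite the objections.
'who' is the subject of the clause embedded under 'maintain'. The gap is right after 'maintain'.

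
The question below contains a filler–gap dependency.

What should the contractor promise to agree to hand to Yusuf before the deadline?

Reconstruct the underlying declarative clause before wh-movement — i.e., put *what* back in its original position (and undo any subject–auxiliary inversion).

'what' functions as the direct object of 'hand'. It moves to the left edge, and the trace sits right after 'hand':
What should the contractor promise to agree to hand ___ to Yusuf before the deadline?

The contractor should promise to agree to hand what to Yusuf before the deadline.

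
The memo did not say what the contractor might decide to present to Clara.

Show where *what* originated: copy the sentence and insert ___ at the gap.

The memo did not say what the contractor might decide to present ___ to Clara.

Pre-movement form: The contractor might decide to present what to Clara.
'what' functions as the direct object of 'present'. The gap is right after 'present'.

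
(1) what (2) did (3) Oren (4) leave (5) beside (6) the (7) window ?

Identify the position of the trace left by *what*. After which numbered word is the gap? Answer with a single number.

Underlying clause: Oren did leave what beside the window.
'what' functions as the direct object of 'leave'. It moves to the left edge, and the trace sits right after 'leave':
What did Oren leave ___ beside the window?
'leave' is word 4.

4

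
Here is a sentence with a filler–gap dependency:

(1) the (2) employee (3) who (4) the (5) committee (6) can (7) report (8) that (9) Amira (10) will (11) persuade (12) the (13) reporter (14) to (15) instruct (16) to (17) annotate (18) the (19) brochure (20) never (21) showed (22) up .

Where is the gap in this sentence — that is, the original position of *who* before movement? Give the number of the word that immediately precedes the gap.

'who' is the direct object of 'instruct'. It moves to the left edge, and the trace sits right after 'instruct':
The employee who the committee can report that Amira will persuade the reporter to instruct ___ to annotate the brochure never showed up.
'instruct' is word 15.

15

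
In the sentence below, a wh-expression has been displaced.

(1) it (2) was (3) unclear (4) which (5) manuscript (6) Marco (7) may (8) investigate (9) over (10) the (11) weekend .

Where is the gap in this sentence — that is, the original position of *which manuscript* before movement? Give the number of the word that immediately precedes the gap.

8

In situ: Marco may investigate which manuscript over the weekend.
'which manuscript' functions as the direct object of 'investigate'. It moves to the left edge, and the trace sits right after 'investigate':
It was unclear which manuscript Marco may investigate ___ over the weekend.
'investigate' is word 8.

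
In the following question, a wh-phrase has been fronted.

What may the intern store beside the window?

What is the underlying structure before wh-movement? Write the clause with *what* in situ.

The intern may store what beside the window.

'what' functions as the direct object of 'store'. Fronting leaves a gap immediately after 'store':
What may the intern store ___ beside the window?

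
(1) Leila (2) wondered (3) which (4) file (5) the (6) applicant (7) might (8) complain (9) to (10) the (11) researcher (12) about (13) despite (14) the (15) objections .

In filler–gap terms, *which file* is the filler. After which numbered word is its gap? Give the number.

12

Underlying clause: The applicant might complain to the researcher about which file despite the objections.
The filler 'which file' is interpreted as the object of the preposition 'about'. Fronting leaves a gap immediately after 'about':
Leila wondered which file the applicant might complain to the researcher about ___ despite the objections.
'about' is word 12.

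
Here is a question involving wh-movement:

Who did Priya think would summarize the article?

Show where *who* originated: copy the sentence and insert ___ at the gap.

Who did Priya think ___ would summarize the article?

Before movement: Priya did think who would summarize the article.
The filler 'who' is interpreted as the subject of the clause embedded under 'think'. The gap is right after 'think'.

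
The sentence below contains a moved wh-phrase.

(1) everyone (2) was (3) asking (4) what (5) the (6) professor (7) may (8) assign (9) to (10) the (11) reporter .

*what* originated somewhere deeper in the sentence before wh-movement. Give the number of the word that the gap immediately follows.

8

In situ: The professor may assign what to the reporter.
'what' is the direct object of 'assign'. It moves to the left edge, and the trace sits right after 'assign':
Everyone was asking what the professor may assign ___ to the reporter.
'assign' is word 8.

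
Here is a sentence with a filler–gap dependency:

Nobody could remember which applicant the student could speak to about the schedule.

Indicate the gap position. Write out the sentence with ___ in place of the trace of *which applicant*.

Underlying clause: The student could speak to which applicant about the schedule.
'which applicant' is the object of the preposition 'to'. The gap is right after 'to'.

Nobody could remember which applicant the student could speak to ___ about the schedule.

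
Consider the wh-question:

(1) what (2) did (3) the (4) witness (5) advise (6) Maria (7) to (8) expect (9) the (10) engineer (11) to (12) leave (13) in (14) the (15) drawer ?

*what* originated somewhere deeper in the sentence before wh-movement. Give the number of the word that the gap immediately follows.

12

In situ: The witness did advise Maria to expect the engineer to leave what in the drawer.
'what' is the direct object of 'leave'. Fronting leaves a gap immediately after 'leave':
What did the witness advise Maria to expect the engineer to leave ___ in the drawer?
'leave' is word 12.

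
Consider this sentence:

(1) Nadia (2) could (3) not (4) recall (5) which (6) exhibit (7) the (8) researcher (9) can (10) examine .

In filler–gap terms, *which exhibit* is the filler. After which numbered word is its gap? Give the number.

In situ: The researcher can examine which exhibit.
The filler 'which exhibit' is interpreted as the direct object of 'examine'. It moves to the left edge, and the trace sits right after 'examine':
Nadia could not recall which exhibit the researcher can examine ___.
'examine' is word 10.

10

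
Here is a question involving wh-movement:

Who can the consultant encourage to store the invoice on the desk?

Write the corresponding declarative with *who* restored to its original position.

'who' is the direct object of 'encourage'. It moves to the left edge, and the trace sits right after 'encourage':
Who can the consultant encourage ___ to store the invoice on the desk?

The consultant can encourage who to store the invoice on the desk.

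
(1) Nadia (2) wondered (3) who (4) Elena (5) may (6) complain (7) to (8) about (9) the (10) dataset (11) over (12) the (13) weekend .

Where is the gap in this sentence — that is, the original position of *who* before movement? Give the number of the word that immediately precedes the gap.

7

Pre-movement form: Elena may complain to who about the dataset over the weekend.
'who' functions as the object of the preposition 'to'. Wh-movement fronts it, leaving a gap right after 'to':
Nadia wondered who Elena may complain to ___ about the dataset over the weekend.
'to' is word 7.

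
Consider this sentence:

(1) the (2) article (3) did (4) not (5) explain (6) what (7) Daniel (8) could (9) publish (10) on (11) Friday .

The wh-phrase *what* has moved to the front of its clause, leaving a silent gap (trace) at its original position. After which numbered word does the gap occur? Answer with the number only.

9

Pre-movement form: Daniel could publish what on Friday.
'what' is the direct object of 'publish'. Wh-movement fronts it, leaving a gap right after 'publish':
The article did not explain what Daniel could publish ___ on Friday.
'publish' is word 9.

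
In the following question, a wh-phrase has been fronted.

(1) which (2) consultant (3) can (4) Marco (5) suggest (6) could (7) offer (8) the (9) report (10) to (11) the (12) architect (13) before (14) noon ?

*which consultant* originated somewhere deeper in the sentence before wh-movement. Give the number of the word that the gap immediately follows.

Pre-movement form: Marco can suggest which consultant could offer the report to the architect before noon.
The filler 'which consultant' is interpreted as the subject of the clause embedded under 'suggest'. Fronting leaves a gap immediately after 'suggest':
Which consultant can Marco suggest ___ could offer the report to the architect before noon?
'suggest' is word 5.

5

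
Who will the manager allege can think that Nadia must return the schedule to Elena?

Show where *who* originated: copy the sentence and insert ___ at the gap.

In situ: The manager will allege who can think that Nadia must return the schedule to Elena.
The filler 'who' is interpreted as the subject of the clause embedded under 'allege'. The gap is right after 'allege'.

Who will the manager allege ___ can think that Nadia must return the schedule to Elena?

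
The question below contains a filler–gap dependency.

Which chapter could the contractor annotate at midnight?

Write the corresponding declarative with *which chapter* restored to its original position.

'which chapter' functions as the direct object of 'annotate'. It moves to the left edge, and the trace sits right after 'annotate':
Which chapter could the contractor annotate ___ at midnight?

The contractor could annotate which chapter at midnight.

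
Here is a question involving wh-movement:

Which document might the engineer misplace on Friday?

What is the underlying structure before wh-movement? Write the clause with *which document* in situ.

The engineer might misplace which document on Friday.

'which document' is the direct object of 'misplace'. It moves to the left edge, and the trace sits right after 'misplace':
Which document might the engineer misplace ___ on Friday?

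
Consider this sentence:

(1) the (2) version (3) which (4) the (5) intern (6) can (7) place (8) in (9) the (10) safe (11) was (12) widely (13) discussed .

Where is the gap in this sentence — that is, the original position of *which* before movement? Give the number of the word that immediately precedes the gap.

'which' is the direct object of 'place'. Wh-movement fronts it, leaving a gap right after 'place':
The version which the intern can place ___ in the safe was widely discussed.
'place' is word 7.

7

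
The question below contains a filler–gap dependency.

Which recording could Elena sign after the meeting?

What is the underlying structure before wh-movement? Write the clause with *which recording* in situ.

'which recording' functions as the direct object of 'sign'. Wh-movement fronts it, leaving a gap right after 'sign':
Which recording could Elena sign ___ after the meeting?

Elena could sign which recording after the meeting.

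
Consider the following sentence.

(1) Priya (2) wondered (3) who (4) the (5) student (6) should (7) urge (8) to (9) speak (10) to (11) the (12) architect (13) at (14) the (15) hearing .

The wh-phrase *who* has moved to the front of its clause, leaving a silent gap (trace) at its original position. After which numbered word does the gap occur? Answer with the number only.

In situ: The student should urge who to speak to the architect at the hearing.
'who' is the direct object of 'urge'. Fronting leaves a gap immediately after 'urge':
Priya wondered who the student should urge ___ to speak to the architect at the hearing.
'urge' is word 7.

7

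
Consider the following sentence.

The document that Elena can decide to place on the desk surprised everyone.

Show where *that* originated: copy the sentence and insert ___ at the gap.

The filler 'that' is interpreted as the direct object of 'place'. The gap is right after 'place'.

The document that Elena can decide to place ___ on the desk surprised everyone.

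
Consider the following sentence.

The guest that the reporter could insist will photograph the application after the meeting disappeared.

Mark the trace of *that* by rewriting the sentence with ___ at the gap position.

The guest that the reporter could insist ___ will photograph the application after the meeting disappeared.

'that' functions as the subject of the clause embedded under 'insist'. The gap is right after 'insist'.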